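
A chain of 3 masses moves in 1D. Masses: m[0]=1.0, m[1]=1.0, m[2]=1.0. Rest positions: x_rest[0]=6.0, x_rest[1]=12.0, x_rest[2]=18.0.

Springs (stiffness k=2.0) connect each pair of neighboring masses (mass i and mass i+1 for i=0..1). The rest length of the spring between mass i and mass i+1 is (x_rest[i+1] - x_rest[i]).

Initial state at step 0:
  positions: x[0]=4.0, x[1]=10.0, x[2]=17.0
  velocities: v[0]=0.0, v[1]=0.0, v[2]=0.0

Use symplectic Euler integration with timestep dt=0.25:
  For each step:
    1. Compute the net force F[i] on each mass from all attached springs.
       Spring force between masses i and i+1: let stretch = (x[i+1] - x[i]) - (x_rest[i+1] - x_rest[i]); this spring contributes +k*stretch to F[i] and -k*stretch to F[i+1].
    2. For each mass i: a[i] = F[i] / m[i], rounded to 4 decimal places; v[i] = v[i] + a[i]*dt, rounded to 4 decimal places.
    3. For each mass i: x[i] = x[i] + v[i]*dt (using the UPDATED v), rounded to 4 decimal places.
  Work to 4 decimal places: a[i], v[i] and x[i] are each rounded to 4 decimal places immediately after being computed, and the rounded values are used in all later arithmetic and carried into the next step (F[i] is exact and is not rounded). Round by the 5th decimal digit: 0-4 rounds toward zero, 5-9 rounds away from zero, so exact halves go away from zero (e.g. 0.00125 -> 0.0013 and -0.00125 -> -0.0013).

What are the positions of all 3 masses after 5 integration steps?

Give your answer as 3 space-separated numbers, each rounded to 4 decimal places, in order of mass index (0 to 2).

Step 0: x=[4.0000 10.0000 17.0000] v=[0.0000 0.0000 0.0000]
Step 1: x=[4.0000 10.1250 16.8750] v=[0.0000 0.5000 -0.5000]
Step 2: x=[4.0156 10.3281 16.6563] v=[0.0625 0.8125 -0.8750]
Step 3: x=[4.0703 10.5332 16.3965] v=[0.2188 0.8204 -1.0391]
Step 4: x=[4.1829 10.6634 16.1538] v=[0.4503 0.5206 -0.9708]
Step 5: x=[4.3556 10.6698 15.9748] v=[0.6906 0.0256 -0.7160]

Answer: 4.3556 10.6698 15.9748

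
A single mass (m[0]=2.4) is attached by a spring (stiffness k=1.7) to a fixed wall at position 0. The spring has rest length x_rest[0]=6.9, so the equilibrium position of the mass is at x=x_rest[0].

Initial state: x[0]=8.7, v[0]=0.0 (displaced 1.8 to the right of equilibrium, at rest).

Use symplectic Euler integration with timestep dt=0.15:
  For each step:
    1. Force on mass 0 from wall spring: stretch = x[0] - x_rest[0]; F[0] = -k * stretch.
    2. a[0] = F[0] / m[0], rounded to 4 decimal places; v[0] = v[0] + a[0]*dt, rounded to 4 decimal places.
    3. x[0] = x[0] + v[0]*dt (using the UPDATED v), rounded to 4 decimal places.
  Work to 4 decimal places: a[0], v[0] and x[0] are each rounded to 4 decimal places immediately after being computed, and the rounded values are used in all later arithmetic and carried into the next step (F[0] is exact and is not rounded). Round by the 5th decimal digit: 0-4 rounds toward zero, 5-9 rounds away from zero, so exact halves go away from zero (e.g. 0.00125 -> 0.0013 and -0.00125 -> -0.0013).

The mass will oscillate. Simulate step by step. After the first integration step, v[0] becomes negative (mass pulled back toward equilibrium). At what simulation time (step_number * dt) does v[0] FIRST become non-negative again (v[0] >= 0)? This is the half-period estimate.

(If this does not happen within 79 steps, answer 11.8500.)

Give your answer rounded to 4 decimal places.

Answer: 3.7500

Derivation:
Step 0: x=[8.7000] v=[0.0000]
Step 1: x=[8.6713] v=[-0.1913]
Step 2: x=[8.6144] v=[-0.3795]
Step 3: x=[8.5301] v=[-0.5617]
Step 4: x=[8.4199] v=[-0.7349]
Step 5: x=[8.2854] v=[-0.8964]
Step 6: x=[8.1289] v=[-1.0436]
Step 7: x=[7.9528] v=[-1.1742]
Step 8: x=[7.7599] v=[-1.2861]
Step 9: x=[7.5533] v=[-1.3775]
Step 10: x=[7.3363] v=[-1.4469]
Step 11: x=[7.1123] v=[-1.4933]
Step 12: x=[6.8849] v=[-1.5159]
Step 13: x=[6.6578] v=[-1.5143]
Step 14: x=[6.4345] v=[-1.4886]
Step 15: x=[6.2186] v=[-1.4391]
Step 16: x=[6.0136] v=[-1.3667]
Step 17: x=[5.8227] v=[-1.2725]
Step 18: x=[5.6490] v=[-1.1580]
Step 19: x=[5.4952] v=[-1.0251]
Step 20: x=[5.3638] v=[-0.8758]
Step 21: x=[5.2569] v=[-0.7126]
Step 22: x=[5.1762] v=[-0.5380]
Step 23: x=[5.1230] v=[-0.3549]
Step 24: x=[5.0981] v=[-0.1661]
Step 25: x=[5.1019] v=[0.0253]
First v>=0 after going negative at step 25, time=3.7500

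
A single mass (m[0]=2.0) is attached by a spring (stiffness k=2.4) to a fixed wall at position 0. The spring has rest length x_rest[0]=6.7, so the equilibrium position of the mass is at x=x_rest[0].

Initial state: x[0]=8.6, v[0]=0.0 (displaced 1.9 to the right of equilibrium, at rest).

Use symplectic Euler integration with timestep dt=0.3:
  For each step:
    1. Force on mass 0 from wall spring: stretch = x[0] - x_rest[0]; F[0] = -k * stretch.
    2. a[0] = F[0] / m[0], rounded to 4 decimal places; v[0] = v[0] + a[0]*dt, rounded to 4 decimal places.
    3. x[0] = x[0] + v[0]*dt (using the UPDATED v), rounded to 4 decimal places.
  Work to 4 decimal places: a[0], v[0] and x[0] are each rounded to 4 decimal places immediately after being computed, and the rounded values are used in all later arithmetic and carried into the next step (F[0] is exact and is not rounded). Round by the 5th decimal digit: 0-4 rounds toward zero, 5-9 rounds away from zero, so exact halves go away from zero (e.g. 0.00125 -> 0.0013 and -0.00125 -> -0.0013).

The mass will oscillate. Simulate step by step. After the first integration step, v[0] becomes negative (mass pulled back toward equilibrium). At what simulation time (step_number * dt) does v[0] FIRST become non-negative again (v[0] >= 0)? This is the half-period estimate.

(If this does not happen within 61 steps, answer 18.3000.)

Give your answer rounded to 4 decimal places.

Step 0: x=[8.6000] v=[0.0000]
Step 1: x=[8.3948] v=[-0.6840]
Step 2: x=[8.0066] v=[-1.2941]
Step 3: x=[7.4773] v=[-1.7645]
Step 4: x=[6.8640] v=[-2.0443]
Step 5: x=[6.2330] v=[-2.1033]
Step 6: x=[5.6524] v=[-1.9352]
Step 7: x=[5.1850] v=[-1.5581]
Step 8: x=[4.8812] v=[-1.0127]
Step 9: x=[4.7738] v=[-0.3579]
Step 10: x=[4.8745] v=[0.3355]
First v>=0 after going negative at step 10, time=3.0000

Answer: 3.0000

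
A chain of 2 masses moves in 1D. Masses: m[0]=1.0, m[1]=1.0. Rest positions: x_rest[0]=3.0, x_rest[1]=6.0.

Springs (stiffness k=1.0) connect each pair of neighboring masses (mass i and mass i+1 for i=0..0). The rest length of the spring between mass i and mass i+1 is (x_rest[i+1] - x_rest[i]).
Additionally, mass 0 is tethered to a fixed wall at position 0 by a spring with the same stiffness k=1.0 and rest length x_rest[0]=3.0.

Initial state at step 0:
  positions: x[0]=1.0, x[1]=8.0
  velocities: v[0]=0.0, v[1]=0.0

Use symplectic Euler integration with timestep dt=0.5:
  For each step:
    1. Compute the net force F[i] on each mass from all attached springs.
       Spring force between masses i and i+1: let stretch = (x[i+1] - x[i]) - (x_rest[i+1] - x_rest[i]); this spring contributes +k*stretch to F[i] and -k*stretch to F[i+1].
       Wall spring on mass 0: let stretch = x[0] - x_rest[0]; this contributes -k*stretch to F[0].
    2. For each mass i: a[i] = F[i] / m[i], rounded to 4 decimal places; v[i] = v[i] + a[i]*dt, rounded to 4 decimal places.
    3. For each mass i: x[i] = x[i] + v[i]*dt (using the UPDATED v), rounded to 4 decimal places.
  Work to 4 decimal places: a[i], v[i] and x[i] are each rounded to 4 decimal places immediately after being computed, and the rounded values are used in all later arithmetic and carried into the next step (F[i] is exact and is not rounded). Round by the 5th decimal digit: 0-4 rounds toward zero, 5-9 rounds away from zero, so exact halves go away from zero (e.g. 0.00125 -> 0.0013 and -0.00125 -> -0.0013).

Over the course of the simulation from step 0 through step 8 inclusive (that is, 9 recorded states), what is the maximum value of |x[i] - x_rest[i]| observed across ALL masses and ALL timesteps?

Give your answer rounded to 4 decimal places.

Step 0: x=[1.0000 8.0000] v=[0.0000 0.0000]
Step 1: x=[2.5000 7.0000] v=[3.0000 -2.0000]
Step 2: x=[4.5000 5.6250] v=[4.0000 -2.7500]
Step 3: x=[5.6563 4.7188] v=[2.3125 -1.8125]
Step 4: x=[5.1641 4.7970] v=[-0.9844 0.1563]
Step 5: x=[3.2891 5.7170] v=[-3.7500 1.8399]
Step 6: x=[1.1988 6.7800] v=[-4.1806 2.1260]
Step 7: x=[0.2041 7.1977] v=[-1.9894 0.8354]
Step 8: x=[0.9068 6.6170] v=[1.4054 -1.1614]
Max displacement = 2.7959

Answer: 2.7959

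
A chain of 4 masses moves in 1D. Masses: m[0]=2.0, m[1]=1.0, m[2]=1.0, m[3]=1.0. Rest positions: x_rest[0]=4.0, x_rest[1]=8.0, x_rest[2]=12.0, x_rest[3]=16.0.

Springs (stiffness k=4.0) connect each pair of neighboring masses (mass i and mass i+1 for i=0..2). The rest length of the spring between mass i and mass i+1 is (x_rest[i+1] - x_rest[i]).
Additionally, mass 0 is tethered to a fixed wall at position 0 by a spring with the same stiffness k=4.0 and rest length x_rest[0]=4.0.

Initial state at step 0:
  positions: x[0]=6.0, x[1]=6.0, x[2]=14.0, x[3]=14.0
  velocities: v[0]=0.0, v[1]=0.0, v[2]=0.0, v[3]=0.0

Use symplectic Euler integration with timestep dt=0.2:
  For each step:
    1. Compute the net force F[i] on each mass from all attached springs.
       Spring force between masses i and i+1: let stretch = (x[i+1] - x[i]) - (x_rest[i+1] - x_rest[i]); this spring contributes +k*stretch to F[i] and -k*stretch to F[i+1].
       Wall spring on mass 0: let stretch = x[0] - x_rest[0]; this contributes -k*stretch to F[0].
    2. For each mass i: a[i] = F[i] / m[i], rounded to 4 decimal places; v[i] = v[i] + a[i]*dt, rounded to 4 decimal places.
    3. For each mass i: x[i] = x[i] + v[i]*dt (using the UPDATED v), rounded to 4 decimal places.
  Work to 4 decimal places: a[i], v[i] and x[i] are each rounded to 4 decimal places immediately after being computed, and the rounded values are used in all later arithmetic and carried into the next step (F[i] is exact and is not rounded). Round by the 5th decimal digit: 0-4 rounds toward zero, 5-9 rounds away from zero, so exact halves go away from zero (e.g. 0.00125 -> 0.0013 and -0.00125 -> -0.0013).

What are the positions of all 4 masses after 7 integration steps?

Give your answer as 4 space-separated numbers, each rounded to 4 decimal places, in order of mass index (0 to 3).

Answer: 3.2151 5.6119 14.6198 15.8450

Derivation:
Step 0: x=[6.0000 6.0000 14.0000 14.0000] v=[0.0000 0.0000 0.0000 0.0000]
Step 1: x=[5.5200 7.2800 12.7200 14.6400] v=[-2.4000 6.4000 -6.4000 3.2000]
Step 2: x=[4.7392 9.1488 10.8768 15.6128] v=[-3.9040 9.3440 -9.2160 4.8640]
Step 3: x=[3.9320 10.5885 9.5149 16.4678] v=[-4.0358 7.1987 -6.8096 4.2752]
Step 4: x=[3.3428 10.7914 9.4372 16.8504] v=[-2.9460 1.0146 -0.3884 1.9129]
Step 5: x=[3.0821 9.5859 10.7623 16.6869] v=[-1.3037 -6.0276 6.6255 -0.8177]
Step 6: x=[3.0951 7.5280 12.8471 16.2154] v=[0.0650 -10.2895 10.4241 -2.3574]
Step 7: x=[3.2151 5.6119 14.6198 15.8450] v=[0.6001 -9.5805 8.8635 -1.8520]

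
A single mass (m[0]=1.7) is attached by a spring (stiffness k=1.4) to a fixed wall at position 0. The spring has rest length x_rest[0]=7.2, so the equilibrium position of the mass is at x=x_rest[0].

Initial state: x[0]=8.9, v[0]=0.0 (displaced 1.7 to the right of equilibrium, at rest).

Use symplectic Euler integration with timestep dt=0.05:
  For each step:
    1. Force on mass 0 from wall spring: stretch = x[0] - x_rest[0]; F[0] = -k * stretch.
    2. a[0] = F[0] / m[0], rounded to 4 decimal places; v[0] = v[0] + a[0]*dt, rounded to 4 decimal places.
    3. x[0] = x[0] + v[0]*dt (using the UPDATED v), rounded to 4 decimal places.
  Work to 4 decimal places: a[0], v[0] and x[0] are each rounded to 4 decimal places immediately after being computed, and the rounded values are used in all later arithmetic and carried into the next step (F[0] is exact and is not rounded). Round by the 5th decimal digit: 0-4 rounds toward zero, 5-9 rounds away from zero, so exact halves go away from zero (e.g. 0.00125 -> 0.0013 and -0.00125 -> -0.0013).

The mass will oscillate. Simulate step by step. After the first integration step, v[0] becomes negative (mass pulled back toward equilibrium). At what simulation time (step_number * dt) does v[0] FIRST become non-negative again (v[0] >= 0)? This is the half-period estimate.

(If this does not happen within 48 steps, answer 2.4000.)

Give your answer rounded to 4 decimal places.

Answer: 2.4000

Derivation:
Step 0: x=[8.9000] v=[0.0000]
Step 1: x=[8.8965] v=[-0.0700]
Step 2: x=[8.8895] v=[-0.1399]
Step 3: x=[8.8790] v=[-0.2095]
Step 4: x=[8.8651] v=[-0.2786]
Step 5: x=[8.8477] v=[-0.3472]
Step 6: x=[8.8270] v=[-0.4150]
Step 7: x=[8.8029] v=[-0.4820]
Step 8: x=[8.7755] v=[-0.5480]
Step 9: x=[8.7449] v=[-0.6129]
Step 10: x=[8.7111] v=[-0.6765]
Step 11: x=[8.6742] v=[-0.7387]
Step 12: x=[8.6342] v=[-0.7994]
Step 13: x=[8.5913] v=[-0.8585]
Step 14: x=[8.5455] v=[-0.9158]
Step 15: x=[8.4969] v=[-0.9712]
Step 16: x=[8.4457] v=[-1.0246]
Step 17: x=[8.3919] v=[-1.0759]
Step 18: x=[8.3357] v=[-1.1250]
Step 19: x=[8.2771] v=[-1.1718]
Step 20: x=[8.2163] v=[-1.2162]
Step 21: x=[8.1534] v=[-1.2581]
Step 22: x=[8.0885] v=[-1.2974]
Step 23: x=[8.0218] v=[-1.3340]
Step 24: x=[7.9534] v=[-1.3678]
Step 25: x=[7.8835] v=[-1.3988]
Step 26: x=[7.8122] v=[-1.4269]
Step 27: x=[7.7396] v=[-1.4521]
Step 28: x=[7.6659] v=[-1.4743]
Step 29: x=[7.5912] v=[-1.4935]
Step 30: x=[7.5157] v=[-1.5096]
Step 31: x=[7.4396] v=[-1.5226]
Step 32: x=[7.3630] v=[-1.5325]
Step 33: x=[7.2860] v=[-1.5392]
Step 34: x=[7.2089] v=[-1.5427]
Step 35: x=[7.1317] v=[-1.5431]
Step 36: x=[7.0547] v=[-1.5403]
Step 37: x=[6.9780] v=[-1.5343]
Step 38: x=[6.9017] v=[-1.5252]
Step 39: x=[6.8261] v=[-1.5129]
Step 40: x=[6.7512] v=[-1.4975]
Step 41: x=[6.6773] v=[-1.4790]
Step 42: x=[6.6044] v=[-1.4575]
Step 43: x=[6.5328] v=[-1.4330]
Step 44: x=[6.4625] v=[-1.4055]
Step 45: x=[6.3937] v=[-1.3751]
Step 46: x=[6.3266] v=[-1.3419]
Step 47: x=[6.2613] v=[-1.3059]
Step 48: x=[6.1979] v=[-1.2673]
v[0] did not become non-negative within 48 steps; using fallback time=2.4000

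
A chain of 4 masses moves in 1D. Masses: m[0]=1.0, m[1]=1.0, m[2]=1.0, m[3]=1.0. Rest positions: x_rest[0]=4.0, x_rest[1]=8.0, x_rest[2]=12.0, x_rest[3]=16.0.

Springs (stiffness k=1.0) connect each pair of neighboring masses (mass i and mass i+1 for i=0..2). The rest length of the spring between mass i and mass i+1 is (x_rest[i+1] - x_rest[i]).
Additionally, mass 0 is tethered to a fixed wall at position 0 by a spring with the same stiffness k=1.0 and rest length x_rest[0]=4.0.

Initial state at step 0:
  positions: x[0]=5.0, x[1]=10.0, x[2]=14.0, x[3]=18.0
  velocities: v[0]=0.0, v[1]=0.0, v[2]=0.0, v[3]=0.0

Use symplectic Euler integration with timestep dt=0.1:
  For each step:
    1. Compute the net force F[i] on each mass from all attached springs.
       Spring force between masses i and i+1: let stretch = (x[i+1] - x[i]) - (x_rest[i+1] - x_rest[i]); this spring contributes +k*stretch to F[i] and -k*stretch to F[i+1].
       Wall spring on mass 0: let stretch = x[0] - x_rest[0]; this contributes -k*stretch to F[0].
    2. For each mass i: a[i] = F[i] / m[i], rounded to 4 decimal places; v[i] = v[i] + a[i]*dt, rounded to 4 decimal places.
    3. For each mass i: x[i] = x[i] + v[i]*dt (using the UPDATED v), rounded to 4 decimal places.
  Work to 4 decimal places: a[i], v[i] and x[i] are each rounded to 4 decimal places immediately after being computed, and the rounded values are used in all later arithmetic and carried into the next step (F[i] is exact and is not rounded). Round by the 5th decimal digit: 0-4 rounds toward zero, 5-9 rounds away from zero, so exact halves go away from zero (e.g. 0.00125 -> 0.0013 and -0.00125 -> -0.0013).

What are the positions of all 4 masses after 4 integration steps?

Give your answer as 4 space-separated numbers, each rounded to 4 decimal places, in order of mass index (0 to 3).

Step 0: x=[5.0000 10.0000 14.0000 18.0000] v=[0.0000 0.0000 0.0000 0.0000]
Step 1: x=[5.0000 9.9900 14.0000 18.0000] v=[0.0000 -0.1000 0.0000 0.0000]
Step 2: x=[4.9999 9.9702 13.9999 18.0000] v=[-0.0010 -0.1980 -0.0010 0.0000]
Step 3: x=[4.9995 9.9410 13.9995 18.0000] v=[-0.0040 -0.2921 -0.0040 0.0000]
Step 4: x=[4.9985 9.9030 13.9985 18.0000] v=[-0.0098 -0.3804 -0.0098 -0.0001]

Answer: 4.9985 9.9030 13.9985 18.0000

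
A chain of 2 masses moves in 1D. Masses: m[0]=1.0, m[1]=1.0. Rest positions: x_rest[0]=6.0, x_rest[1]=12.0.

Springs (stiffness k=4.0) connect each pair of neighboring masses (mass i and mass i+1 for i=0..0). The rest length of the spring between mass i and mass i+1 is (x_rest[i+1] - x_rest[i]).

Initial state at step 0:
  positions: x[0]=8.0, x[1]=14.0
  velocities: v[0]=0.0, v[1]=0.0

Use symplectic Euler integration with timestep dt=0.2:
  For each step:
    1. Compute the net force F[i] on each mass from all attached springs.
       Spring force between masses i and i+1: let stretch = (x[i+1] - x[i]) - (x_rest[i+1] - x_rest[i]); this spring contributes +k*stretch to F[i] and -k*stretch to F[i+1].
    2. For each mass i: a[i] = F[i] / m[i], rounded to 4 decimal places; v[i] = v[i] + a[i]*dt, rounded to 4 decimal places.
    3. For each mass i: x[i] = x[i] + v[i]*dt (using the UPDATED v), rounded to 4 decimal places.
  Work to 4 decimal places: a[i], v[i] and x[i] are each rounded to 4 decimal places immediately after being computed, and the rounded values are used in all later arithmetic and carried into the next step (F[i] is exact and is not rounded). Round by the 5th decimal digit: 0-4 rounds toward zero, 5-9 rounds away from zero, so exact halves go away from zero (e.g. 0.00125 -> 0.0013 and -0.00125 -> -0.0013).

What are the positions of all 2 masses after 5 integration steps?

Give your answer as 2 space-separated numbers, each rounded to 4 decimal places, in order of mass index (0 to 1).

Answer: 8.0000 14.0000

Derivation:
Step 0: x=[8.0000 14.0000] v=[0.0000 0.0000]
Step 1: x=[8.0000 14.0000] v=[0.0000 0.0000]
Step 2: x=[8.0000 14.0000] v=[0.0000 0.0000]
Step 3: x=[8.0000 14.0000] v=[0.0000 0.0000]
Step 4: x=[8.0000 14.0000] v=[0.0000 0.0000]
Step 5: x=[8.0000 14.0000] v=[0.0000 0.0000]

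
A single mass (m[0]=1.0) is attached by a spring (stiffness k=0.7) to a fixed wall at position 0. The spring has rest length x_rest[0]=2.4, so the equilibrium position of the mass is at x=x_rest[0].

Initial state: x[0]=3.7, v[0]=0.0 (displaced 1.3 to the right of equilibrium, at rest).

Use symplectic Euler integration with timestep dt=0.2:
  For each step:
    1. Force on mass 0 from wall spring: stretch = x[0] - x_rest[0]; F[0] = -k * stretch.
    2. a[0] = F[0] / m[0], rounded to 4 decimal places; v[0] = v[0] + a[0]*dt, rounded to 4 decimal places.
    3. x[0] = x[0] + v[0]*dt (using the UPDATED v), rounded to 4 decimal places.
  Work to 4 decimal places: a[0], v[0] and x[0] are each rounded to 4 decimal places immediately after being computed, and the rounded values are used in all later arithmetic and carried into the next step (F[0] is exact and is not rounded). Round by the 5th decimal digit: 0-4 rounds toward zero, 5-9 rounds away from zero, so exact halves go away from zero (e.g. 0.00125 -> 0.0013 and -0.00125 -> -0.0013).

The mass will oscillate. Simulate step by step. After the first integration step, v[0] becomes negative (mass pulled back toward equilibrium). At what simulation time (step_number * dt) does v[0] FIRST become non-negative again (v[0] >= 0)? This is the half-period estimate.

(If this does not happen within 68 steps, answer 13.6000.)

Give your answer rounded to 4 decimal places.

Step 0: x=[3.7000] v=[0.0000]
Step 1: x=[3.6636] v=[-0.1820]
Step 2: x=[3.5918] v=[-0.3589]
Step 3: x=[3.4866] v=[-0.5258]
Step 4: x=[3.3510] v=[-0.6779]
Step 5: x=[3.1888] v=[-0.8110]
Step 6: x=[3.0045] v=[-0.9214]
Step 7: x=[2.8033] v=[-1.0060]
Step 8: x=[2.5908] v=[-1.0625]
Step 9: x=[2.3730] v=[-1.0892]
Step 10: x=[2.1559] v=[-1.0854]
Step 11: x=[1.9457] v=[-1.0512]
Step 12: x=[1.7482] v=[-0.9876]
Step 13: x=[1.5689] v=[-0.8963]
Step 14: x=[1.4129] v=[-0.7799]
Step 15: x=[1.2846] v=[-0.6417]
Step 16: x=[1.1875] v=[-0.4855]
Step 17: x=[1.1244] v=[-0.3157]
Step 18: x=[1.0970] v=[-0.1371]
Step 19: x=[1.1061] v=[0.0453]
First v>=0 after going negative at step 19, time=3.8000

Answer: 3.8000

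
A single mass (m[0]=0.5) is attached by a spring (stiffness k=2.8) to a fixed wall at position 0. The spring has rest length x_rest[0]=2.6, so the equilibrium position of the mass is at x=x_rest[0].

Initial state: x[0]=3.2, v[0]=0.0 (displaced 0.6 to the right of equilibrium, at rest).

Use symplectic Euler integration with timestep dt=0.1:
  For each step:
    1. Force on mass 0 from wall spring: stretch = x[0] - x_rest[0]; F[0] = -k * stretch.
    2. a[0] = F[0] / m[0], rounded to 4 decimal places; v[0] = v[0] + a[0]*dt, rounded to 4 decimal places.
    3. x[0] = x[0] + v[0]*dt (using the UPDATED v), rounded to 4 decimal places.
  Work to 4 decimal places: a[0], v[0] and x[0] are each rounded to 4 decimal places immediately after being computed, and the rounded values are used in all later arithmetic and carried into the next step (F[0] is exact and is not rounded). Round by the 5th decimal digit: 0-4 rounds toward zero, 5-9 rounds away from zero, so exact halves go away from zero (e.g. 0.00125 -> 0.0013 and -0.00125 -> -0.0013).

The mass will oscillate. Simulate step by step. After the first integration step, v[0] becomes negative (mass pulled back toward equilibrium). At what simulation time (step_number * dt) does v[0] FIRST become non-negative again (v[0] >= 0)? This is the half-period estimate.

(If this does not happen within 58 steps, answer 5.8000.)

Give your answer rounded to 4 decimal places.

Answer: 1.4000

Derivation:
Step 0: x=[3.2000] v=[0.0000]
Step 1: x=[3.1664] v=[-0.3360]
Step 2: x=[3.1011] v=[-0.6532]
Step 3: x=[3.0077] v=[-0.9338]
Step 4: x=[2.8915] v=[-1.1621]
Step 5: x=[2.7590] v=[-1.3253]
Step 6: x=[2.6176] v=[-1.4143]
Step 7: x=[2.4752] v=[-1.4242]
Step 8: x=[2.3398] v=[-1.3543]
Step 9: x=[2.2189] v=[-1.2086]
Step 10: x=[2.1194] v=[-0.9952]
Step 11: x=[2.0468] v=[-0.7261]
Step 12: x=[2.0052] v=[-0.4163]
Step 13: x=[1.9969] v=[-0.0832]
Step 14: x=[2.0224] v=[0.2545]
First v>=0 after going negative at step 14, time=1.4000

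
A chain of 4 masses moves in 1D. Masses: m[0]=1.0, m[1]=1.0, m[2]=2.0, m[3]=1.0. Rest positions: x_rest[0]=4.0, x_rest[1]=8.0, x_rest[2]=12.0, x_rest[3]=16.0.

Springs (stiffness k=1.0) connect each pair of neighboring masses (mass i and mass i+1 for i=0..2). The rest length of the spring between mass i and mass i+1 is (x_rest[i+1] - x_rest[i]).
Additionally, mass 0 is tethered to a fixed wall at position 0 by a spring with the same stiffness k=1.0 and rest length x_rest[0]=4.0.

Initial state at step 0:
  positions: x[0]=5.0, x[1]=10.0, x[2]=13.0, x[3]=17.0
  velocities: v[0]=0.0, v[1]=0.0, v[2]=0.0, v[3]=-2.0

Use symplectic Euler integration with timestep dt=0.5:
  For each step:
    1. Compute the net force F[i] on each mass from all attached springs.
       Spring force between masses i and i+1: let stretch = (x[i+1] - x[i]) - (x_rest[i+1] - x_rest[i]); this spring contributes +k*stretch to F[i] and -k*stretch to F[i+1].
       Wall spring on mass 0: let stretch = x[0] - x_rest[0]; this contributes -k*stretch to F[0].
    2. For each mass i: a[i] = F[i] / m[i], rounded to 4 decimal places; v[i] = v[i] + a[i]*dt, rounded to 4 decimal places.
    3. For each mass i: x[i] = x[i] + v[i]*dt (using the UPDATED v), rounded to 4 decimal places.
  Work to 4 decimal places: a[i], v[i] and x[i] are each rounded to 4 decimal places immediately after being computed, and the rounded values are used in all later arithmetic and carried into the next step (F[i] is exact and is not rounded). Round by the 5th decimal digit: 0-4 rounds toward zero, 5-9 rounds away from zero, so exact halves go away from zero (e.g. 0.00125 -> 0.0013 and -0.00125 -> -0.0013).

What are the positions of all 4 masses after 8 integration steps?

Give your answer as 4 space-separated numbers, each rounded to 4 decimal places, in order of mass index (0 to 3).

Answer: 3.2028 6.2403 10.1318 15.8994

Derivation:
Step 0: x=[5.0000 10.0000 13.0000 17.0000] v=[0.0000 0.0000 0.0000 -2.0000]
Step 1: x=[5.0000 9.5000 13.1250 16.0000] v=[0.0000 -1.0000 0.2500 -2.0000]
Step 2: x=[4.8750 8.7813 13.1563 15.2813] v=[-0.2500 -1.4375 0.0625 -1.4375]
Step 3: x=[4.5078 8.1797 12.9063 15.0313] v=[-0.7344 -1.2032 -0.5000 -0.5000]
Step 4: x=[3.9316 7.8418 12.3311 15.2501] v=[-1.1524 -0.6759 -1.1504 0.4375]
Step 5: x=[3.3501 7.6486 11.5596 15.7391] v=[-1.1631 -0.3864 -1.5430 0.9780]
Step 6: x=[3.0057 7.3585 10.8217 16.1833] v=[-0.6889 -0.5802 -1.4759 0.8883]
Step 7: x=[2.9980 6.8460 10.3211 16.2871] v=[-0.0154 -1.0250 -1.0013 0.2075]
Step 8: x=[3.2028 6.2403 10.1318 15.8994] v=[0.4096 -1.2115 -0.3786 -0.7755]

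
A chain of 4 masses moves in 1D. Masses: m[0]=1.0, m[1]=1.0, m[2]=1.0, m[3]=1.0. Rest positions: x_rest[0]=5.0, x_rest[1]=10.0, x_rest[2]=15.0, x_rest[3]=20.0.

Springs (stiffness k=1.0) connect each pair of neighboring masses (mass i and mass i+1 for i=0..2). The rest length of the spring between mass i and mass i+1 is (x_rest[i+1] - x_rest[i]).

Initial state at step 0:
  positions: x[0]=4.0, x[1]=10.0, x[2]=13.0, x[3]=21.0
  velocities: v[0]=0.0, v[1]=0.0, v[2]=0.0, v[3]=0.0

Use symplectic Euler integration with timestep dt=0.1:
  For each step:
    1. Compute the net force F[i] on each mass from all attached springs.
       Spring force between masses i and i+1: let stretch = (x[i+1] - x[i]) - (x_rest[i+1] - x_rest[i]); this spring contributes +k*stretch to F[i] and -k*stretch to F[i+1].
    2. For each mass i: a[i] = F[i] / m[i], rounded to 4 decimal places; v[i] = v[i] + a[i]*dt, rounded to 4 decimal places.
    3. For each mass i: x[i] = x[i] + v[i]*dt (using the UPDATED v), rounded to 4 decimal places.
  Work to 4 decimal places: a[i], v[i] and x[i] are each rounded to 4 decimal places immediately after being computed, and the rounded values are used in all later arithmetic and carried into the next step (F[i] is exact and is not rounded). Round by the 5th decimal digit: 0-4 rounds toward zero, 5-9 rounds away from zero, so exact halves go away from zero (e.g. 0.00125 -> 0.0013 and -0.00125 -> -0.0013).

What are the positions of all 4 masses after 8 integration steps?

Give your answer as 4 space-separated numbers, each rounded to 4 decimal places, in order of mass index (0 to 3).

Step 0: x=[4.0000 10.0000 13.0000 21.0000] v=[0.0000 0.0000 0.0000 0.0000]
Step 1: x=[4.0100 9.9700 13.0500 20.9700] v=[0.1000 -0.3000 0.5000 -0.3000]
Step 2: x=[4.0296 9.9112 13.1484 20.9108] v=[0.1960 -0.5880 0.9840 -0.5920]
Step 3: x=[4.0580 9.8260 13.2921 20.8240] v=[0.2842 -0.8524 1.4365 -0.8682]
Step 4: x=[4.0941 9.7177 13.4764 20.7119] v=[0.3610 -1.0826 1.8431 -1.1214]
Step 5: x=[4.1364 9.5908 13.6955 20.5774] v=[0.4234 -1.2691 2.1908 -1.3450]
Step 6: x=[4.1833 9.4504 13.9424 20.4241] v=[0.4688 -1.4041 2.4685 -1.5332]
Step 7: x=[4.2329 9.3022 14.2092 20.2560] v=[0.4955 -1.4816 2.6675 -1.6814]
Step 8: x=[4.2831 9.1524 14.4874 20.0774] v=[0.5024 -1.4978 2.7815 -1.7861]

Answer: 4.2831 9.1524 14.4874 20.0774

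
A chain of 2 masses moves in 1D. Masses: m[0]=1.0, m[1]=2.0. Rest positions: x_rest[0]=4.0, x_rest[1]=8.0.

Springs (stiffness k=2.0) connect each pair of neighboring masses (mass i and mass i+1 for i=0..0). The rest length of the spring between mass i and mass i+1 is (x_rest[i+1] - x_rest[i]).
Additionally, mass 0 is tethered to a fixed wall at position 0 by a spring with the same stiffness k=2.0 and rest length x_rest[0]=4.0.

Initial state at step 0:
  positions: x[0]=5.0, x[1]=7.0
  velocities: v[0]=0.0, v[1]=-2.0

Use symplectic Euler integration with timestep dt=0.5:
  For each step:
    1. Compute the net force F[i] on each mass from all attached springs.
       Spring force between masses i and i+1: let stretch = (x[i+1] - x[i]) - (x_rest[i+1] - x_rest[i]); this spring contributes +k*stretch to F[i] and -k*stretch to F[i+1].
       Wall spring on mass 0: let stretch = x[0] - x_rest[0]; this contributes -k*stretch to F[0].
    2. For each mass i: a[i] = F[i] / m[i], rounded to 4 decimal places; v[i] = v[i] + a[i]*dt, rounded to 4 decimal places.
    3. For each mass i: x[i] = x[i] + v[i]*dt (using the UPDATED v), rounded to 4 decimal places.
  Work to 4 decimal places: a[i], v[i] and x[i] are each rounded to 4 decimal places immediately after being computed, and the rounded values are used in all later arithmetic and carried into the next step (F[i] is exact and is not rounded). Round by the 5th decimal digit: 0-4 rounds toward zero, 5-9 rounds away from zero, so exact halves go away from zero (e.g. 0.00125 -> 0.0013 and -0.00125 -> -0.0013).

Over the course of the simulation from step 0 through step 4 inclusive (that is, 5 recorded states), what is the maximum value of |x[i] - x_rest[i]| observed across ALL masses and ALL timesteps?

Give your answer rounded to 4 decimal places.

Step 0: x=[5.0000 7.0000] v=[0.0000 -2.0000]
Step 1: x=[3.5000 6.5000] v=[-3.0000 -1.0000]
Step 2: x=[1.7500 6.2500] v=[-3.5000 -0.5000]
Step 3: x=[1.3750 5.8750] v=[-0.7500 -0.7500]
Step 4: x=[2.5625 5.3750] v=[2.3750 -1.0000]
Max displacement = 2.6250

Answer: 2.6250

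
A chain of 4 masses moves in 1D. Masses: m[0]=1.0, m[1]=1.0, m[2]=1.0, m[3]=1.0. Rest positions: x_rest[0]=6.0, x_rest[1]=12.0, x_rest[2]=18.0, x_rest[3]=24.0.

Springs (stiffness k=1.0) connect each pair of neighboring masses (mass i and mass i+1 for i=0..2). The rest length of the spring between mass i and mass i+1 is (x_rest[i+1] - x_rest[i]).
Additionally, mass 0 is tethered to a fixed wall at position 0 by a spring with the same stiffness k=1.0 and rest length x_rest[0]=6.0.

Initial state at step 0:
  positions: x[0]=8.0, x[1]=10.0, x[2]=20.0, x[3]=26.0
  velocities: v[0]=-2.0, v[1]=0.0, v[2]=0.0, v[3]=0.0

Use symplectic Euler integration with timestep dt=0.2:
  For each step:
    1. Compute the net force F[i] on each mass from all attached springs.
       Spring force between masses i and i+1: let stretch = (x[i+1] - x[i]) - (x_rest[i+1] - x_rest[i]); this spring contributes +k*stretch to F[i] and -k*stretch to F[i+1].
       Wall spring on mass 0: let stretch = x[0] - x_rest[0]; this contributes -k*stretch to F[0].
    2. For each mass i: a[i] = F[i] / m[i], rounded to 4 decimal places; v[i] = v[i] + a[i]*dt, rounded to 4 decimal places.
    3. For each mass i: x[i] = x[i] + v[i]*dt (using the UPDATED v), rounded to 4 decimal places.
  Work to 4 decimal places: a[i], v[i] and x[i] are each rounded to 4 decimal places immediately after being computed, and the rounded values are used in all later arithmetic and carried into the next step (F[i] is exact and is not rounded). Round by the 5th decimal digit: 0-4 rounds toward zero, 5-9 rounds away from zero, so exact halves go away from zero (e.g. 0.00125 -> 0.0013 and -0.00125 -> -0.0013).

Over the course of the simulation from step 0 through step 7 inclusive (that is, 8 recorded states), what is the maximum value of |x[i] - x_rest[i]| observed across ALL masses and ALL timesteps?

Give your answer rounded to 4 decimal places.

Answer: 2.8575

Derivation:
Step 0: x=[8.0000 10.0000 20.0000 26.0000] v=[-2.0000 0.0000 0.0000 0.0000]
Step 1: x=[7.3600 10.3200 19.8400 26.0000] v=[-3.2000 1.6000 -0.8000 0.0000]
Step 2: x=[6.5440 10.9024 19.5456 25.9936] v=[-4.0800 2.9120 -1.4720 -0.0320]
Step 3: x=[5.6406 11.6562 19.1634 25.9693] v=[-4.5171 3.7690 -1.9110 -0.1216]
Step 4: x=[4.7522 12.4697 18.7531 25.9127] v=[-4.4421 4.0673 -2.0513 -0.2828]
Step 5: x=[3.9824 13.2258 18.3779 25.8098] v=[-3.8490 3.7805 -1.8761 -0.5147]
Step 6: x=[3.4230 13.8182 18.0939 25.6496] v=[-2.7968 2.9622 -1.4201 -0.8011]
Step 7: x=[3.1425 14.1659 17.9411 25.4272] v=[-1.4024 1.7383 -0.7641 -1.1122]
Max displacement = 2.8575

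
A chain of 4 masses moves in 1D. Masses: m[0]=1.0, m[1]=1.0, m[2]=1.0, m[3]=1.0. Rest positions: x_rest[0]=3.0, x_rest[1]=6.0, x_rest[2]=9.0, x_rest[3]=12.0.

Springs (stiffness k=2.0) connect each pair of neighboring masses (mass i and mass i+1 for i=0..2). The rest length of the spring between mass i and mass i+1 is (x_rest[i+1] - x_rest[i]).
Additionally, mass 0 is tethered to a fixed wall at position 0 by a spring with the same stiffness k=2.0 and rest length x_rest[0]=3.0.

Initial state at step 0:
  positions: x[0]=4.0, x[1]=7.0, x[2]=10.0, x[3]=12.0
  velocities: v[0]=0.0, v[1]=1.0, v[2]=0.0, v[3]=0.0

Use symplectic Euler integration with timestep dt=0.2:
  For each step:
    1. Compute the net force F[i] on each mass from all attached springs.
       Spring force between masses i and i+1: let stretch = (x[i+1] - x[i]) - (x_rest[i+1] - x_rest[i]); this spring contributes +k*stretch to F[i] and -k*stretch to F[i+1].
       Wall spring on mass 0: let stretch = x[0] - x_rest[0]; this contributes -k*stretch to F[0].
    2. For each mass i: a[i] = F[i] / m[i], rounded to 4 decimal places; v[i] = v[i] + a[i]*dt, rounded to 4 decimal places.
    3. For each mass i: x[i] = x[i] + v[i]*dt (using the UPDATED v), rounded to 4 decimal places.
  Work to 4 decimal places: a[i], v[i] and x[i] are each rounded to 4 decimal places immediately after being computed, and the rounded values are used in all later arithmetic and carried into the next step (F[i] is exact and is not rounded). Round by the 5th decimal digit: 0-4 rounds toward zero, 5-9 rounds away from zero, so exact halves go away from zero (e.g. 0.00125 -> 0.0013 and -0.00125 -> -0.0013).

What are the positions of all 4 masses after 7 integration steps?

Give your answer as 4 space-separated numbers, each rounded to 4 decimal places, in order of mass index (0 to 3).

Step 0: x=[4.0000 7.0000 10.0000 12.0000] v=[0.0000 1.0000 0.0000 0.0000]
Step 1: x=[3.9200 7.2000 9.9200 12.0800] v=[-0.4000 1.0000 -0.4000 0.4000]
Step 2: x=[3.7888 7.3552 9.7952 12.2272] v=[-0.6560 0.7760 -0.6240 0.7360]
Step 3: x=[3.6398 7.4203 9.6698 12.4198] v=[-0.7450 0.3254 -0.6272 0.9632]
Step 4: x=[3.5021 7.3629 9.5844 12.6324] v=[-0.6887 -0.2870 -0.4270 1.0632]
Step 5: x=[3.3931 7.1744 9.5651 12.8412] v=[-0.5452 -0.9427 -0.0964 1.0440]
Step 6: x=[3.3151 6.8746 9.6167 13.0279] v=[-0.3899 -1.4989 0.2578 0.9336]
Step 7: x=[3.2567 6.5094 9.7218 13.1817] v=[-0.2921 -1.8259 0.5254 0.7691]

Answer: 3.2567 6.5094 9.7218 13.1817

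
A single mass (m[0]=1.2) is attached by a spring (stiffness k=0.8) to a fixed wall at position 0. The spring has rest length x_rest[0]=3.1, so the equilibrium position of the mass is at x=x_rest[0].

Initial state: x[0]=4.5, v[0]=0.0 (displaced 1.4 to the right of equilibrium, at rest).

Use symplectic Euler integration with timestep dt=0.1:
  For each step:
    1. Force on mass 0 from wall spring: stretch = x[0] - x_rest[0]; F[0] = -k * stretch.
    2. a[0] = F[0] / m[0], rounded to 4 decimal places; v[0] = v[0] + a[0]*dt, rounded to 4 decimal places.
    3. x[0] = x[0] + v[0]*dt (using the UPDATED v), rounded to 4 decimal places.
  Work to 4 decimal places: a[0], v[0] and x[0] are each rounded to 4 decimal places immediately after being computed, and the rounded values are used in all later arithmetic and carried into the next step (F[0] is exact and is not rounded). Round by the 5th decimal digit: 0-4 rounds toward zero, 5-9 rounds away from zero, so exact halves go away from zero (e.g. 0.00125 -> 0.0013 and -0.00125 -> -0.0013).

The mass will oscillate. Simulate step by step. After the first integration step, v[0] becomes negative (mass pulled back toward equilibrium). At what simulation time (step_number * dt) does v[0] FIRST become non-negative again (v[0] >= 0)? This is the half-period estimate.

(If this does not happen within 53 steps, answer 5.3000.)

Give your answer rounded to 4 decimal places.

Answer: 3.9000

Derivation:
Step 0: x=[4.5000] v=[0.0000]
Step 1: x=[4.4907] v=[-0.0933]
Step 2: x=[4.4721] v=[-0.1860]
Step 3: x=[4.4444] v=[-0.2775]
Step 4: x=[4.4077] v=[-0.3671]
Step 5: x=[4.3623] v=[-0.4543]
Step 6: x=[4.3085] v=[-0.5385]
Step 7: x=[4.2466] v=[-0.6191]
Step 8: x=[4.1771] v=[-0.6955]
Step 9: x=[4.1004] v=[-0.7673]
Step 10: x=[4.0170] v=[-0.8340]
Step 11: x=[3.9275] v=[-0.8951]
Step 12: x=[3.8325] v=[-0.9503]
Step 13: x=[3.7326] v=[-0.9991]
Step 14: x=[3.6285] v=[-1.0413]
Step 15: x=[3.5209] v=[-1.0765]
Step 16: x=[3.4104] v=[-1.1046]
Step 17: x=[3.2979] v=[-1.1253]
Step 18: x=[3.1841] v=[-1.1385]
Step 19: x=[3.0697] v=[-1.1441]
Step 20: x=[2.9555] v=[-1.1421]
Step 21: x=[2.8423] v=[-1.1325]
Step 22: x=[2.7308] v=[-1.1153]
Step 23: x=[2.6217] v=[-1.0907]
Step 24: x=[2.5158] v=[-1.0588]
Step 25: x=[2.4138] v=[-1.0199]
Step 26: x=[2.3164] v=[-0.9742]
Step 27: x=[2.2242] v=[-0.9220]
Step 28: x=[2.1378] v=[-0.8636]
Step 29: x=[2.0579] v=[-0.7995]
Step 30: x=[1.9849] v=[-0.7300]
Step 31: x=[1.9193] v=[-0.6557]
Step 32: x=[1.8616] v=[-0.5770]
Step 33: x=[1.8122] v=[-0.4944]
Step 34: x=[1.7713] v=[-0.4086]
Step 35: x=[1.7393] v=[-0.3200]
Step 36: x=[1.7164] v=[-0.2293]
Step 37: x=[1.7027] v=[-0.1371]
Step 38: x=[1.6983] v=[-0.0440]
Step 39: x=[1.7033] v=[0.0495]
First v>=0 after going negative at step 39, time=3.9000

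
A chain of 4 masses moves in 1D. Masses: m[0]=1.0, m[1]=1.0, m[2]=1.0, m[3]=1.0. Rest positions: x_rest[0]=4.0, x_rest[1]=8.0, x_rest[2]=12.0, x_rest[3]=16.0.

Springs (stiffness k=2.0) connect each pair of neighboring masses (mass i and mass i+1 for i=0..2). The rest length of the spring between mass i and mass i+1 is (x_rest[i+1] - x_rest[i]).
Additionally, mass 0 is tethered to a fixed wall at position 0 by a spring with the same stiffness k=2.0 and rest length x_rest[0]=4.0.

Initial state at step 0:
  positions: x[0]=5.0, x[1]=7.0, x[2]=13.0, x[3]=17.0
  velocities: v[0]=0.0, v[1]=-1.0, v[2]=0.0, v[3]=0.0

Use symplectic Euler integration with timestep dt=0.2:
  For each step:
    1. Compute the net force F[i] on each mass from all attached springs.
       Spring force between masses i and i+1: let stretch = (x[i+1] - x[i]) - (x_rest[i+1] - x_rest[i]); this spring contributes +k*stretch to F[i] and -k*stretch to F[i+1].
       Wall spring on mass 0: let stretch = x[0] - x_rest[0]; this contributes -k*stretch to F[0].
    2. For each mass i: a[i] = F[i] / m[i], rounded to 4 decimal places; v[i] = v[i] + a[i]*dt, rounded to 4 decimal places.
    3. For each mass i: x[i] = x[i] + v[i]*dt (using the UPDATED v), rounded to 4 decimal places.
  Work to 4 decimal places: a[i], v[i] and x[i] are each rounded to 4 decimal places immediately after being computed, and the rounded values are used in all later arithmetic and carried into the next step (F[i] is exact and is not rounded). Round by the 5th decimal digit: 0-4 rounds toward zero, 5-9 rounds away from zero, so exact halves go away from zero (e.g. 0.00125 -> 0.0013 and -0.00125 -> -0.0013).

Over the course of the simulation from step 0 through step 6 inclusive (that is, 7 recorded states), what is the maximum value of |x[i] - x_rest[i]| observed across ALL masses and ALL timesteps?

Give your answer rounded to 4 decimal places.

Step 0: x=[5.0000 7.0000 13.0000 17.0000] v=[0.0000 -1.0000 0.0000 0.0000]
Step 1: x=[4.7600 7.1200 12.8400 17.0000] v=[-1.2000 0.6000 -0.8000 0.0000]
Step 2: x=[4.3280 7.5088 12.5552 16.9872] v=[-2.1600 1.9440 -1.4240 -0.0640]
Step 3: x=[3.8042 8.0468 12.2212 16.9398] v=[-2.6189 2.6902 -1.6698 -0.2368]
Step 4: x=[3.3155 8.5794 11.9308 16.8350] v=[-2.4435 2.6629 -1.4521 -0.5242]
Step 5: x=[2.9827 8.9590 11.7646 16.6578] v=[-1.6641 1.8979 -0.8310 -0.8859]
Step 6: x=[2.8894 9.0849 11.7654 16.4092] v=[-0.4667 0.6296 0.0040 -1.2432]
Max displacement = 1.1106

Answer: 1.1106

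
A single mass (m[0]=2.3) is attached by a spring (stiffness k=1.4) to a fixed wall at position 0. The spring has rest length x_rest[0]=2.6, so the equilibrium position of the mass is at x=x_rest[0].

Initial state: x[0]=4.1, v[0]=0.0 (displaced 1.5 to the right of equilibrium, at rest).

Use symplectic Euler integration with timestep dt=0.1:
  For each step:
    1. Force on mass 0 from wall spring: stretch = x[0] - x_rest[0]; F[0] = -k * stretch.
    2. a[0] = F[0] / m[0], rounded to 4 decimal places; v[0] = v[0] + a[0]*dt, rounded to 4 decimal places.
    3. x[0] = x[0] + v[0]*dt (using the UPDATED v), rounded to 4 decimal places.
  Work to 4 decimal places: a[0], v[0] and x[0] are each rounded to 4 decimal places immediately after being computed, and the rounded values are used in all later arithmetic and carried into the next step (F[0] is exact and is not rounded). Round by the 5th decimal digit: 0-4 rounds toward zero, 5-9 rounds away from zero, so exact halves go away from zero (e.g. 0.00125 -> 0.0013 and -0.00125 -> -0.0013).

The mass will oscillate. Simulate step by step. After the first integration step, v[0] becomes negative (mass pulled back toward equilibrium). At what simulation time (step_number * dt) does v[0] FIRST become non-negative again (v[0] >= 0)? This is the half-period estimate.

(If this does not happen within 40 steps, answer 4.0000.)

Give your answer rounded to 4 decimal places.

Answer: 4.0000

Derivation:
Step 0: x=[4.1000] v=[0.0000]
Step 1: x=[4.0909] v=[-0.0913]
Step 2: x=[4.0727] v=[-0.1821]
Step 3: x=[4.0455] v=[-0.2717]
Step 4: x=[4.0095] v=[-0.3597]
Step 5: x=[3.9650] v=[-0.4455]
Step 6: x=[3.9121] v=[-0.5286]
Step 7: x=[3.8513] v=[-0.6085]
Step 8: x=[3.7828] v=[-0.6847]
Step 9: x=[3.7071] v=[-0.7567]
Step 10: x=[3.6247] v=[-0.8241]
Step 11: x=[3.5361] v=[-0.8865]
Step 12: x=[3.4418] v=[-0.9435]
Step 13: x=[3.3423] v=[-0.9947]
Step 14: x=[3.2383] v=[-1.0399]
Step 15: x=[3.1304] v=[-1.0788]
Step 16: x=[3.0193] v=[-1.1111]
Step 17: x=[2.9056] v=[-1.1366]
Step 18: x=[2.7901] v=[-1.1552]
Step 19: x=[2.6734] v=[-1.1668]
Step 20: x=[2.5563] v=[-1.1713]
Step 21: x=[2.4394] v=[-1.1686]
Step 22: x=[2.3235] v=[-1.1588]
Step 23: x=[2.2093] v=[-1.1420]
Step 24: x=[2.0975] v=[-1.1182]
Step 25: x=[1.9887] v=[-1.0876]
Step 26: x=[1.8837] v=[-1.0504]
Step 27: x=[1.7830] v=[-1.0068]
Step 28: x=[1.6873] v=[-0.9571]
Step 29: x=[1.5972] v=[-0.9015]
Step 30: x=[1.5132] v=[-0.8405]
Step 31: x=[1.4358] v=[-0.7744]
Step 32: x=[1.3655] v=[-0.7035]
Step 33: x=[1.3027] v=[-0.6284]
Step 34: x=[1.2478] v=[-0.5494]
Step 35: x=[1.2011] v=[-0.4671]
Step 36: x=[1.1629] v=[-0.3820]
Step 37: x=[1.1335] v=[-0.2945]
Step 38: x=[1.1130] v=[-0.2052]
Step 39: x=[1.1015] v=[-0.1147]
Step 40: x=[1.0992] v=[-0.0235]
v[0] did not become non-negative within 40 steps; using fallback time=4.0000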